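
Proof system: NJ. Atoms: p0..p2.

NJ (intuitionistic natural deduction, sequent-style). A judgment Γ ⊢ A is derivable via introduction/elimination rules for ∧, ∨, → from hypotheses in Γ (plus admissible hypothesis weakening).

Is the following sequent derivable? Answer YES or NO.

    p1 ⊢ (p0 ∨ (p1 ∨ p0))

Derivation (root first):
[∨I₂] p1 ⊢ (p0 ∨ (p1 ∨ p0))
  [∨I₁] p1 ⊢ (p1 ∨ p0)
    [Ax] p1 ⊢ p1

Result: YES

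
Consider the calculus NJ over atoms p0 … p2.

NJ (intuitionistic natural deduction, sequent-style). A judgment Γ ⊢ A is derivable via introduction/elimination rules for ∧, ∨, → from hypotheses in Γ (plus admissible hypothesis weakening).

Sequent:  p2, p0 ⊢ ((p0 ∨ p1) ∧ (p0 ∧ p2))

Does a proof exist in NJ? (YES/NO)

Proof tree:
[∧I] p2, p0 ⊢ ((p0 ∨ p1) ∧ (p0 ∧ p2))
  [∨I₁] p0, p0 ⊢ (p0 ∨ p1)
    [Wk] p0, p0 ⊢ p0
      [Ax] p0 ⊢ p0
  [∧I] p2, p0 ⊢ (p0 ∧ p2)
    [Wk] p0, p0 ⊢ p0
      [Ax] p0 ⊢ p0
    [Ax] p2 ⊢ p2

Result: YES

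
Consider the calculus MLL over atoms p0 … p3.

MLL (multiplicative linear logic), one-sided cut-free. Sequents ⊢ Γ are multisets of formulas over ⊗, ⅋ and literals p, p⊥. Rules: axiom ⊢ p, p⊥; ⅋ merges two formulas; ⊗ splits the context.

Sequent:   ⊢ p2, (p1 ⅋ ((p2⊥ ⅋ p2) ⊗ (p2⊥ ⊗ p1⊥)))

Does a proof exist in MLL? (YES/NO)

Proof tree:
[⅋]  ⊢ p2, (p1 ⅋ ((p2⊥ ⅋ p2) ⊗ (p2⊥ ⊗ p1⊥)))
  [⊗]  ⊢ p2, p1, ((p2⊥ ⅋ p2) ⊗ (p2⊥ ⊗ p1⊥))
    [⅋]  ⊢ (p2⊥ ⅋ p2)
      [Ax]  ⊢ p2, p2⊥
    [⊗]  ⊢ p2, p1, (p2⊥ ⊗ p1⊥)
      [Ax]  ⊢ p2, p2⊥
      [Ax]  ⊢ p1, p1⊥

Result: YES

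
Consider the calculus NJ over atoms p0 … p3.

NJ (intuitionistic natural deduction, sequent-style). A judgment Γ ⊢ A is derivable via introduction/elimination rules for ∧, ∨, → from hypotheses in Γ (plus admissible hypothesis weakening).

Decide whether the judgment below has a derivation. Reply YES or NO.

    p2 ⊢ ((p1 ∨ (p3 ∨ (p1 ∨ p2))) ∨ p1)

Proof tree:
[∨I₁] p2 ⊢ ((p1 ∨ (p3 ∨ (p1 ∨ p2))) ∨ p1)
  [∨I₂] p2 ⊢ (p1 ∨ (p3 ∨ (p1 ∨ p2)))
    [∨I₂] p2 ⊢ (p3 ∨ (p1 ∨ p2))
      [∨I₂] p2 ⊢ (p1 ∨ p2)
        [Ax] p2 ⊢ p2

Result: YES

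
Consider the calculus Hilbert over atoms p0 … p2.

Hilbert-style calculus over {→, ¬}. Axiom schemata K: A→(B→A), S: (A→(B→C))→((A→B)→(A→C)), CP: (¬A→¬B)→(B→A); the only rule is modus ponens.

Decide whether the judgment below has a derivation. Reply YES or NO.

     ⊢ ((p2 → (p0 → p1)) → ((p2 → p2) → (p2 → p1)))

Search for a countermodel by truth-table:
  v=000: Γ:[] Δ:[((p2 → (p0 → p1)) → ((p2 → p2) → (p2 → p1)))=T] refutes=False
  v=001: Γ:[] Δ:[((p2 → (p0 → p1)) → ((p2 → p2) → (p2 → p1)))=F] refutes=True  ← countermodel

Result: NO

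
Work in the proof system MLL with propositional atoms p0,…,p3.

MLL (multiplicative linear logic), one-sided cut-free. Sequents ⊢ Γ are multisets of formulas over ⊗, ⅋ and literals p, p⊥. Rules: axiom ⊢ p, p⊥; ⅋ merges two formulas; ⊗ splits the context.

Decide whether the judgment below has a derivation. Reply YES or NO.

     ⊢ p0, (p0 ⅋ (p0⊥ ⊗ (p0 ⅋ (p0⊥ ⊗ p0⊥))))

Proof tree:
[⅋]  ⊢ p0, (p0 ⅋ (p0⊥ ⊗ (p0 ⅋ (p0⊥ ⊗ p0⊥))))
  [⊗]  ⊢ p0, p0, (p0⊥ ⊗ (p0 ⅋ (p0⊥ ⊗ p0⊥)))
    [Ax]  ⊢ p0, p0⊥
    [⅋]  ⊢ p0, (p0 ⅋ (p0⊥ ⊗ p0⊥))
      [⊗]  ⊢ p0, p0, (p0⊥ ⊗ p0⊥)
        [Ax]  ⊢ p0, p0⊥
        [Ax]  ⊢ p0, p0⊥

Result: YES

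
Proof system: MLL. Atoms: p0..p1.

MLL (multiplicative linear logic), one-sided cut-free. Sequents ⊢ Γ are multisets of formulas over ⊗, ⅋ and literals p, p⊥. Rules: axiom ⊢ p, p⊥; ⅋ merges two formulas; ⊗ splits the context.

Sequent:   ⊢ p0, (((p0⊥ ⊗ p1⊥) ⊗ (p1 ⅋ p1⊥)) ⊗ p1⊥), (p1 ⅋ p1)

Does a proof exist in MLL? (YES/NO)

Proof tree:
[⅋]  ⊢ p0, (((p0⊥ ⊗ p1⊥) ⊗ (p1 ⅋ p1⊥)) ⊗ p1⊥), (p1 ⅋ p1)
  [⊗]  ⊢ p0, p1, p1, (((p0⊥ ⊗ p1⊥) ⊗ (p1 ⅋ p1⊥)) ⊗ p1⊥)
    [⊗]  ⊢ p0, p1, ((p0⊥ ⊗ p1⊥) ⊗ (p1 ⅋ p1⊥))
      [⊗]  ⊢ p0, p1, (p0⊥ ⊗ p1⊥)
        [Ax]  ⊢ p0, p0⊥
        [Ax]  ⊢ p1, p1⊥
      [⅋]  ⊢ (p1 ⅋ p1⊥)
        [Ax]  ⊢ p1, p1⊥
    [Ax]  ⊢ p1, p1⊥

Result: YES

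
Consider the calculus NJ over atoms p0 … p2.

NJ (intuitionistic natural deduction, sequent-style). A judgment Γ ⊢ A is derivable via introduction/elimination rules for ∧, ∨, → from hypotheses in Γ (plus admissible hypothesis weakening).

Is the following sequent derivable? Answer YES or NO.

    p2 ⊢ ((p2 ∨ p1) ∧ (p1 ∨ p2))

Derivation (root first):
[∧I] p2 ⊢ ((p2 ∨ p1) ∧ (p1 ∨ p2))
  [∨I₁] p2 ⊢ (p2 ∨ p1)
    [Ax] p2 ⊢ p2
  [∨I₂] p2 ⊢ (p1 ∨ p2)
    [Ax] p2 ⊢ p2

Result: YES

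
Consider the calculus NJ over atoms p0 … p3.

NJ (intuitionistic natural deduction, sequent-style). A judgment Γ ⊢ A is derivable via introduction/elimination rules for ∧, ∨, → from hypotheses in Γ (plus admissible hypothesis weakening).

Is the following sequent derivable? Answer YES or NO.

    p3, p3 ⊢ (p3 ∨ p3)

Proof tree:
[∨I₁] p3, p3 ⊢ (p3 ∨ p3)
  [Wk] p3, p3 ⊢ p3
    [Ax] p3 ⊢ p3

Result: YES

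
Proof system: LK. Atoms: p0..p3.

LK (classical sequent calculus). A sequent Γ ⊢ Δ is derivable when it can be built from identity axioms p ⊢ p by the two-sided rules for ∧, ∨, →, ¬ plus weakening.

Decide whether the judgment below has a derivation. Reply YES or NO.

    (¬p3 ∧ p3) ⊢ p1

Derivation (root first):
[∧L] (¬p3 ∧ p3) ⊢ p1
  [WR] p3, ¬p3 ⊢ p1
    [¬L] p3, ¬p3 ⊢ 
      [Ax] p3 ⊢ p3

Result: YES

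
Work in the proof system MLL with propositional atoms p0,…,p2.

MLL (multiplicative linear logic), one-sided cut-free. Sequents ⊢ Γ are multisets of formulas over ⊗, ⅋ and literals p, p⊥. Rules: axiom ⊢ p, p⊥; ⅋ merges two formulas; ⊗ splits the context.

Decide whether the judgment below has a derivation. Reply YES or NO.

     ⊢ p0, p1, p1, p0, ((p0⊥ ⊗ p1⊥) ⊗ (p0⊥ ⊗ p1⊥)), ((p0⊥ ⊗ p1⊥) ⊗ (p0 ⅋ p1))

Derivation (root first):
[⊗]  ⊢ p0, p1, p1, p0, ((p0⊥ ⊗ p1⊥) ⊗ (p0⊥ ⊗ p1⊥)), ((p0⊥ ⊗ p1⊥) ⊗ (p0 ⅋ p1))
  [⊗]  ⊢ p0, p1, (p0⊥ ⊗ p1⊥)
    [Ax]  ⊢ p0, p0⊥
    [Ax]  ⊢ p1, p1⊥
  [⅋]  ⊢ p1, p0, ((p0⊥ ⊗ p1⊥) ⊗ (p0⊥ ⊗ p1⊥)), (p0 ⅋ p1)
    [⊗]  ⊢ p0, p1, p0, p1, ((p0⊥ ⊗ p1⊥) ⊗ (p0⊥ ⊗ p1⊥))
      [⊗]  ⊢ p0, p1, (p0⊥ ⊗ p1⊥)
        [Ax]  ⊢ p0, p0⊥
        [Ax]  ⊢ p1, p1⊥
      [⊗]  ⊢ p0, p1, (p0⊥ ⊗ p1⊥)
        [Ax]  ⊢ p0, p0⊥
        [Ax]  ⊢ p1, p1⊥

Result: YES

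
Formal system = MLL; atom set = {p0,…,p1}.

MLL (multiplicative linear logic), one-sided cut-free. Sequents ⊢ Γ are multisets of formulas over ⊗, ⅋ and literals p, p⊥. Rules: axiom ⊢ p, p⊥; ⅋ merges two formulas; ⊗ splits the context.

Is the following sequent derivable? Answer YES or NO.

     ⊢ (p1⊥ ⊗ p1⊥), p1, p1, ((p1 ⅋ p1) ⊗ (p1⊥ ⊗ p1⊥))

Proof tree:
[⊗]  ⊢ (p1⊥ ⊗ p1⊥), p1, p1, ((p1 ⅋ p1) ⊗ (p1⊥ ⊗ p1⊥))
  [⅋]  ⊢ (p1⊥ ⊗ p1⊥), (p1 ⅋ p1)
    [⊗]  ⊢ p1, p1, (p1⊥ ⊗ p1⊥)
      [Ax]  ⊢ p1, p1⊥
      [Ax]  ⊢ p1, p1⊥
  [⊗]  ⊢ p1, p1, (p1⊥ ⊗ p1⊥)
    [Ax]  ⊢ p1, p1⊥
    [Ax]  ⊢ p1, p1⊥

Result: YES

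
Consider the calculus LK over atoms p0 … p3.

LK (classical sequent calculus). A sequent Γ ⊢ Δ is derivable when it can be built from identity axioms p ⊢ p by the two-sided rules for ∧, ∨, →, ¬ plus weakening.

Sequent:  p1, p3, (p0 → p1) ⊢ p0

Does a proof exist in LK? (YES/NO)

Enumerate valuations to refute Γ ⊢ Δ:
  v=0000: Γ:[p1=F, p3=F, (p0 → p1)=T] Δ:[p0=F] refutes=False
  v=0001: Γ:[p1=F, p3=T, (p0 → p1)=T] Δ:[p0=F] refutes=False
  v=0010: Γ:[p1=F, p3=F, (p0 → p1)=T] Δ:[p0=F] refutes=False
  v=0011: Γ:[p1=F, p3=T, (p0 → p1)=T] Δ:[p0=F] refutes=False
  v=0100: Γ:[p1=T, p3=F, (p0 → p1)=T] Δ:[p0=F] refutes=False
  v=0101: Γ:[p1=T, p3=T, (p0 → p1)=T] Δ:[p0=F] refutes=True  ← countermodel

Result: NO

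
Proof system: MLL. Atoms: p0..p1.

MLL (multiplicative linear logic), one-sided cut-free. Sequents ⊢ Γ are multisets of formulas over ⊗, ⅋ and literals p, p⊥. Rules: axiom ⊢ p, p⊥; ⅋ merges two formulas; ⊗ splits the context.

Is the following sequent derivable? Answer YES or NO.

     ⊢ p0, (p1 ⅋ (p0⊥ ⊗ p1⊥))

Derivation (root first):
[⅋]  ⊢ p0, (p1 ⅋ (p0⊥ ⊗ p1⊥))
  [⊗]  ⊢ p0, p1, (p0⊥ ⊗ p1⊥)
    [Ax]  ⊢ p0, p0⊥
    [Ax]  ⊢ p1, p1⊥

Result: YES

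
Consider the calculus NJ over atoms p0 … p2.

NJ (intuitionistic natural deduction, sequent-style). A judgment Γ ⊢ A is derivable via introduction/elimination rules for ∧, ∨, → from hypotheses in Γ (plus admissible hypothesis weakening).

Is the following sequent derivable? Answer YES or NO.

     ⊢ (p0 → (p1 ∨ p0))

Derivation (root first):
[→I]  ⊢ (p0 → (p1 ∨ p0))
  [∨I₂] p0 ⊢ (p1 ∨ p0)
    [Ax] p0 ⊢ p0

Result: YES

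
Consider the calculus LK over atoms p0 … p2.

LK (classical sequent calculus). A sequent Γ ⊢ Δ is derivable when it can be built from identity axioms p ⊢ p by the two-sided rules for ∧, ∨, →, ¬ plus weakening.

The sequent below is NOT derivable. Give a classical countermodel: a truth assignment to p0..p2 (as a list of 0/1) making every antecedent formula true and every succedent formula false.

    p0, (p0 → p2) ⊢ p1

Search for a countermodel by truth-table:
  v=000: Γ:[p0=F, (p0 → p2)=T] Δ:[p1=F] refutes=False
  v=001: Γ:[p0=F, (p0 → p2)=T] Δ:[p1=F] refutes=False
  v=010: Γ:[p0=F, (p0 → p2)=T] Δ:[p1=T] refutes=False
  v=011: Γ:[p0=F, (p0 → p2)=T] Δ:[p1=T] refutes=False
  v=100: Γ:[p0=T, (p0 → p2)=F] Δ:[p1=F] refutes=False
  v=101: Γ:[p0=T, (p0 → p2)=T] Δ:[p1=F] refutes=True  ← countermodel

Result: [1, 0, 1]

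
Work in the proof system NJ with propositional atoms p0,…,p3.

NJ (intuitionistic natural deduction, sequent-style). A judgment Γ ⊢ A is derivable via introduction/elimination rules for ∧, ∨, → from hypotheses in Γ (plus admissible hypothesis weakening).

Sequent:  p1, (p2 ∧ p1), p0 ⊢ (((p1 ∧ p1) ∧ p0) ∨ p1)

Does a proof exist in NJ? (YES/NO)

Derivation (root first):
[∨I₁] p1, (p2 ∧ p1), p0 ⊢ (((p1 ∧ p1) ∧ p0) ∨ p1)
  [∧I] p1, (p2 ∧ p1), p0 ⊢ ((p1 ∧ p1) ∧ p0)
    [∧I] p1, (p2 ∧ p1) ⊢ (p1 ∧ p1)
      [Wk] p1, (p2 ∧ p1) ⊢ p1
        [Ax] p1 ⊢ p1
      [Ax] p1 ⊢ p1
    [Ax] p0 ⊢ p0

Result: YES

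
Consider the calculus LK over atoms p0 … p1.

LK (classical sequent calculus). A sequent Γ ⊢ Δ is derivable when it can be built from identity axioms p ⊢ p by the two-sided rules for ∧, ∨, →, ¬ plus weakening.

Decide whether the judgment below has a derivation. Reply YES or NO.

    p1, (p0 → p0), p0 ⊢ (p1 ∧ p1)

Proof tree:
[∧R] p1, (p0 → p0), p0 ⊢ (p1 ∧ p1)
  [→L] p1, p0, (p0 → p0) ⊢ p1
    [Ax] p0 ⊢ p0
    [WL] p1, p0 ⊢ p1
      [Ax] p1 ⊢ p1
  [WL] p1, p0 ⊢ p1
    [Ax] p1 ⊢ p1

Result: YES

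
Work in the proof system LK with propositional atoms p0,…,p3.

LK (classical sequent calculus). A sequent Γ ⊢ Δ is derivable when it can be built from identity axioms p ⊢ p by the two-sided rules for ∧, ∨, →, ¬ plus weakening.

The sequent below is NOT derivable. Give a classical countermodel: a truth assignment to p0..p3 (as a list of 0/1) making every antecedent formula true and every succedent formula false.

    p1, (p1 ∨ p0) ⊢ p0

Enumerate valuations to refute Γ ⊢ Δ:
  v=0000: Γ:[p1=F, (p1 ∨ p0)=F] Δ:[p0=F] refutes=False
  v=0001: Γ:[p1=F, (p1 ∨ p0)=F] Δ:[p0=F] refutes=False
  v=0010: Γ:[p1=F, (p1 ∨ p0)=F] Δ:[p0=F] refutes=False
  v=0011: Γ:[p1=F, (p1 ∨ p0)=F] Δ:[p0=F] refutes=False
  v=0100: Γ:[p1=T, (p1 ∨ p0)=T] Δ:[p0=F] refutes=True  ← countermodel

Result: [0, 1, 0, 0]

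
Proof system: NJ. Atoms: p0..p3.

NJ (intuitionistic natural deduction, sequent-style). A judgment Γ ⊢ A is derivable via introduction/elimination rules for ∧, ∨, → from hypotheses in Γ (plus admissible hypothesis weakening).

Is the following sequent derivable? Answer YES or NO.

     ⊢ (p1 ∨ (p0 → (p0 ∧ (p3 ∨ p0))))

Proof tree:
[∨I₂]  ⊢ (p1 ∨ (p0 → (p0 ∧ (p3 ∨ p0))))
  [→I]  ⊢ (p0 → (p0 ∧ (p3 ∨ p0)))
    [∧I] p0 ⊢ (p0 ∧ (p3 ∨ p0))
      [Ax] p0 ⊢ p0
      [∨I₂] p0 ⊢ (p3 ∨ p0)
        [Ax] p0 ⊢ p0

Result: YES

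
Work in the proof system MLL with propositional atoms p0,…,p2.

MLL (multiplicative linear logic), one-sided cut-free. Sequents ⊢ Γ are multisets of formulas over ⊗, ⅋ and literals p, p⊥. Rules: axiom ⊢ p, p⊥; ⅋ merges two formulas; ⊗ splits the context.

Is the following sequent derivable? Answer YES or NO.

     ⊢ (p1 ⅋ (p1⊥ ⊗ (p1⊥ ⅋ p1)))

Derivation trace:
[⅋]  ⊢ (p1 ⅋ (p1⊥ ⊗ (p1⊥ ⅋ p1)))
  [⊗]  ⊢ p1, (p1⊥ ⊗ (p1⊥ ⅋ p1))
    [Ax]  ⊢ p1, p1⊥
    [⅋]  ⊢ (p1⊥ ⅋ p1)
      [Ax]  ⊢ p1, p1⊥

Result: YES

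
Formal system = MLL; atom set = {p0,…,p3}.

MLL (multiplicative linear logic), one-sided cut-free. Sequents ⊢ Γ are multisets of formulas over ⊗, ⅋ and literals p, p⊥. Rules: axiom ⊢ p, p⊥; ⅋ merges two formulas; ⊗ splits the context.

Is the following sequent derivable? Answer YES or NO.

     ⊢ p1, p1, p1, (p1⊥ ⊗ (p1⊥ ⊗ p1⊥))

Proof tree:
[⊗]  ⊢ p1, p1, p1, (p1⊥ ⊗ (p1⊥ ⊗ p1⊥))
  [Ax]  ⊢ p1, p1⊥
  [⊗]  ⊢ p1, p1, (p1⊥ ⊗ p1⊥)
    [Ax]  ⊢ p1, p1⊥
    [Ax]  ⊢ p1, p1⊥

Result: YES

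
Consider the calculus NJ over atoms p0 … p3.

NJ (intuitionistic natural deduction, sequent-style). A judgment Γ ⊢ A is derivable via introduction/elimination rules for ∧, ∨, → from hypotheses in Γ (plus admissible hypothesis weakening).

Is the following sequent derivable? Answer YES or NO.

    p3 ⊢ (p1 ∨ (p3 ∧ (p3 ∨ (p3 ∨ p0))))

Derivation trace:
[∨I₂] p3 ⊢ (p1 ∨ (p3 ∧ (p3 ∨ (p3 ∨ p0))))
  [∧I] p3 ⊢ (p3 ∧ (p3 ∨ (p3 ∨ p0)))
    [Ax] p3 ⊢ p3
    [∨I₂] p3 ⊢ (p3 ∨ (p3 ∨ p0))
      [∨I₁] p3 ⊢ (p3 ∨ p0)
        [Ax] p3 ⊢ p3

Result: YES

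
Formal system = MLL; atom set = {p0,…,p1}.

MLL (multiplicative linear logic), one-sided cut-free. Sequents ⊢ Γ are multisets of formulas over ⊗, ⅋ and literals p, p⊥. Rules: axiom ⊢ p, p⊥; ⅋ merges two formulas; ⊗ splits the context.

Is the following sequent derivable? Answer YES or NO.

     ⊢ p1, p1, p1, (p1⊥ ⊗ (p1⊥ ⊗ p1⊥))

Derivation (root first):
[⊗]  ⊢ p1, p1, p1, (p1⊥ ⊗ (p1⊥ ⊗ p1⊥))
  [Ax]  ⊢ p1, p1⊥
  [⊗]  ⊢ p1, p1, (p1⊥ ⊗ p1⊥)
    [Ax]  ⊢ p1, p1⊥
    [Ax]  ⊢ p1, p1⊥

Result: YES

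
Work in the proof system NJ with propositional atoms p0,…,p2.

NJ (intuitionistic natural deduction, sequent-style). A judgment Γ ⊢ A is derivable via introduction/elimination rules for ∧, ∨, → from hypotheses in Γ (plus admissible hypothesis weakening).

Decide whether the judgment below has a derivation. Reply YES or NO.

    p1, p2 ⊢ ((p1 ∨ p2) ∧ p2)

Derivation trace:
[∧I] p1, p2 ⊢ ((p1 ∨ p2) ∧ p2)
  [∨I₁] p1 ⊢ (p1 ∨ p2)
    [Ax] p1 ⊢ p1
  [Ax] p2 ⊢ p2

Result: YES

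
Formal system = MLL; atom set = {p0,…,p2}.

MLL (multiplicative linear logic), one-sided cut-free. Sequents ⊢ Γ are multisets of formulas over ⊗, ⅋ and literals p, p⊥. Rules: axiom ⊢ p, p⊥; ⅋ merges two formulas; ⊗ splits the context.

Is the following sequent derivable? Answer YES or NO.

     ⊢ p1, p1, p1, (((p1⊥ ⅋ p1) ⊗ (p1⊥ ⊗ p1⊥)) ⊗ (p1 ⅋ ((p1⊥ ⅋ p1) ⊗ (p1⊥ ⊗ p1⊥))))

Derivation (root first):
[⊗]  ⊢ p1, p1, p1, (((p1⊥ ⅋ p1) ⊗ (p1⊥ ⊗ p1⊥)) ⊗ (p1 ⅋ ((p1⊥ ⅋ p1) ⊗ (p1⊥ ⊗ p1⊥))))
  [⊗]  ⊢ p1, p1, ((p1⊥ ⅋ p1) ⊗ (p1⊥ ⊗ p1⊥))
    [⅋]  ⊢ (p1⊥ ⅋ p1)
      [Ax]  ⊢ p1, p1⊥
    [⊗]  ⊢ p1, p1, (p1⊥ ⊗ p1⊥)
      [Ax]  ⊢ p1, p1⊥
      [Ax]  ⊢ p1, p1⊥
  [⅋]  ⊢ p1, (p1 ⅋ ((p1⊥ ⅋ p1) ⊗ (p1⊥ ⊗ p1⊥)))
    [⊗]  ⊢ p1, p1, ((p1⊥ ⅋ p1) ⊗ (p1⊥ ⊗ p1⊥))
      [⅋]  ⊢ (p1⊥ ⅋ p1)
        [Ax]  ⊢ p1, p1⊥
      [⊗]  ⊢ p1, p1, (p1⊥ ⊗ p1⊥)
        [Ax]  ⊢ p1, p1⊥
        [Ax]  ⊢ p1, p1⊥

Result: YES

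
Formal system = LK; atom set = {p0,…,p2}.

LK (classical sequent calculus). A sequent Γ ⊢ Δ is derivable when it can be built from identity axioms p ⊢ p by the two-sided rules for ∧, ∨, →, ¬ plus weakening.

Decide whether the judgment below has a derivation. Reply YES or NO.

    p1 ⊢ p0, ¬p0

Proof tree:
[WL] p1 ⊢ p0, ¬p0
  [¬R]  ⊢ p0, ¬p0
    [Ax] p0 ⊢ p0

Result: YES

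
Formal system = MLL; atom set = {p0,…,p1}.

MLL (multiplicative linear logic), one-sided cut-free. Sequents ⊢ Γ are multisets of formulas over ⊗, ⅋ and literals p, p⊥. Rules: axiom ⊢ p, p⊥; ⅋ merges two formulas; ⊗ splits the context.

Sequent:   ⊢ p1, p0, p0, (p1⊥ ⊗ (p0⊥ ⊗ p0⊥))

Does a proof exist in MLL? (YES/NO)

Derivation (root first):
[⊗]  ⊢ p1, p0, p0, (p1⊥ ⊗ (p0⊥ ⊗ p0⊥))
  [Ax]  ⊢ p1, p1⊥
  [⊗]  ⊢ p0, p0, (p0⊥ ⊗ p0⊥)
    [Ax]  ⊢ p0, p0⊥
    [Ax]  ⊢ p0, p0⊥

Result: YES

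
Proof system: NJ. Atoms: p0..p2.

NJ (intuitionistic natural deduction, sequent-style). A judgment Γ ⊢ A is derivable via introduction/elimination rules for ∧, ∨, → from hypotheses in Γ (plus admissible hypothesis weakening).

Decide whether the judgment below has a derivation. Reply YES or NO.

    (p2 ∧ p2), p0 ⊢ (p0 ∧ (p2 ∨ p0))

Proof tree:
[∧I] (p2 ∧ p2), p0 ⊢ (p0 ∧ (p2 ∨ p0))
  [Ax] p0 ⊢ p0
  [∨I₂] p0, (p2 ∧ p2) ⊢ (p2 ∨ p0)
    [Wk] p0, (p2 ∧ p2) ⊢ p0
      [Ax] p0 ⊢ p0

Result: YES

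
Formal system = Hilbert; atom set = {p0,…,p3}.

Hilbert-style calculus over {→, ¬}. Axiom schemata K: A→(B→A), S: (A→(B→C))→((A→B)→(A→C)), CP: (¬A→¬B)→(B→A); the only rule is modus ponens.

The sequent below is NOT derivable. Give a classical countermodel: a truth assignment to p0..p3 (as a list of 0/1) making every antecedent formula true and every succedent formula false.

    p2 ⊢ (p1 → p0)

Search for a countermodel by truth-table:
  v=0000: Γ:[p2=F] Δ:[(p1 → p0)=T] refutes=False
  v=0001: Γ:[p2=F] Δ:[(p1 → p0)=T] refutes=False
  v=0010: Γ:[p2=T] Δ:[(p1 → p0)=T] refutes=False
  v=0011: Γ:[p2=T] Δ:[(p1 → p0)=T] refutes=False
  v=0100: Γ:[p2=F] Δ:[(p1 → p0)=F] refutes=False
  v=0101: Γ:[p2=F] Δ:[(p1 → p0)=F] refutes=False
  v=0110: Γ:[p2=T] Δ:[(p1 → p0)=F] refutes=True  ← countermodel

Result: [0, 1, 1, 0]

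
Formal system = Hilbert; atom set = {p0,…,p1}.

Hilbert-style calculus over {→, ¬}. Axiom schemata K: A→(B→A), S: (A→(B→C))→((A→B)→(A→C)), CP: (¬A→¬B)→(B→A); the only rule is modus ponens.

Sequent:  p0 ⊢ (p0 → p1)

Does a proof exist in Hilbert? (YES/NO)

Enumerate valuations to refute Γ ⊢ Δ:
  v=00: Γ:[p0=F] Δ:[(p0 → p1)=T] refutes=False
  v=01: Γ:[p0=F] Δ:[(p0 → p1)=T] refutes=False
  v=10: Γ:[p0=T] Δ:[(p0 → p1)=F] refutes=True  ← countermodel

Result: NO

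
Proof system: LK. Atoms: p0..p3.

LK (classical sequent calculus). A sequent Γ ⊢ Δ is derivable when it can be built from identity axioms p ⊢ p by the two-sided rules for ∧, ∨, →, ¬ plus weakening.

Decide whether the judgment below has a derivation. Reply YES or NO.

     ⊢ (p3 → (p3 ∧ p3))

Proof tree:
[→R]  ⊢ (p3 → (p3 ∧ p3))
  [∧R] p3 ⊢ (p3 ∧ p3)
    [Ax] p3 ⊢ p3
    [Ax] p3 ⊢ p3

Result: YES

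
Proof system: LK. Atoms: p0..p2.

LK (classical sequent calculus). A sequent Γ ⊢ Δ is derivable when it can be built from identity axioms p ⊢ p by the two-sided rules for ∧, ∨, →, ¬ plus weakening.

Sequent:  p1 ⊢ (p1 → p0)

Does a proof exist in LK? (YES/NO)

Enumerate valuations to refute Γ ⊢ Δ:
  v=000: Γ:[p1=F] Δ:[(p1 → p0)=T] refutes=False
  v=001: Γ:[p1=F] Δ:[(p1 → p0)=T] refutes=False
  v=010: Γ:[p1=T] Δ:[(p1 → p0)=F] refutes=True  ← countermodel

Result: NO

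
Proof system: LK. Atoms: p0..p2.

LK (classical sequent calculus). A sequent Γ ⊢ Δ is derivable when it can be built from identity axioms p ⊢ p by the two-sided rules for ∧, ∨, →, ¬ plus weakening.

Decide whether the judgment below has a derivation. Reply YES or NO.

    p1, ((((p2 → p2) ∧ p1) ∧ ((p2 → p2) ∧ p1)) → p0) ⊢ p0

Proof tree:
[→L] p1, ((((p2 → p2) ∧ p1) ∧ ((p2 → p2) ∧ p1)) → p0) ⊢ p0
  [∧R] p1 ⊢ (((p2 → p2) ∧ p1) ∧ ((p2 → p2) ∧ p1))
    [∧R] p1 ⊢ ((p2 → p2) ∧ p1)
      [→R]  ⊢ (p2 → p2)
        [Ax] p2 ⊢ p2
      [Ax] p1 ⊢ p1
    [∧R] p1 ⊢ ((p2 → p2) ∧ p1)
      [→R]  ⊢ (p2 → p2)
        [Ax] p2 ⊢ p2
      [Ax] p1 ⊢ p1
  [Ax] p0 ⊢ p0

Result: YES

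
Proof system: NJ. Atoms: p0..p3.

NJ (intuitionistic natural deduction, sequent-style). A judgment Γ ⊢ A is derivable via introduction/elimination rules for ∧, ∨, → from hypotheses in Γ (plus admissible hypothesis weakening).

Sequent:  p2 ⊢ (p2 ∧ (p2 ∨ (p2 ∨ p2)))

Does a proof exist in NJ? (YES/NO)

Proof tree:
[∧I] p2 ⊢ (p2 ∧ (p2 ∨ (p2 ∨ p2)))
  [Ax] p2 ⊢ p2
  [∨I₂] p2 ⊢ (p2 ∨ (p2 ∨ p2))
    [∨I₁] p2 ⊢ (p2 ∨ p2)
      [Ax] p2 ⊢ p2

Result: YES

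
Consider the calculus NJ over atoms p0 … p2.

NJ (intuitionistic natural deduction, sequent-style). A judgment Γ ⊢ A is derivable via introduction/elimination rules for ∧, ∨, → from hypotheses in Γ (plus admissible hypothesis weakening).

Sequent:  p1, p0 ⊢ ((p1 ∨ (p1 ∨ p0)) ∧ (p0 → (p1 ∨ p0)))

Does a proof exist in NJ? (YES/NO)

Proof tree:
[∧I] p1, p0 ⊢ ((p1 ∨ (p1 ∨ p0)) ∧ (p0 → (p1 ∨ p0)))
  [∨I₂] p0 ⊢ (p1 ∨ (p1 ∨ p0))
    [∨I₂] p0 ⊢ (p1 ∨ p0)
      [Ax] p0 ⊢ p0
  [→I] p1 ⊢ (p0 → (p1 ∨ p0))
    [Wk] p0, p1 ⊢ (p1 ∨ p0)
      [∨I₂] p0 ⊢ (p1 ∨ p0)
        [Ax] p0 ⊢ p0

Result: YES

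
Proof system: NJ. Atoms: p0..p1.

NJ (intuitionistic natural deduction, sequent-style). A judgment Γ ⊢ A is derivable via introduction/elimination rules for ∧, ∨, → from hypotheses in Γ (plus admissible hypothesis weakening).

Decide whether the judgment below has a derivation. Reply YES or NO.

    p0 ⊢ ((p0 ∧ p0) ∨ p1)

Proof tree:
[∨I₁] p0 ⊢ ((p0 ∧ p0) ∨ p1)
  [∧I] p0 ⊢ (p0 ∧ p0)
    [Ax] p0 ⊢ p0
    [Ax] p0 ⊢ p0

Result: YES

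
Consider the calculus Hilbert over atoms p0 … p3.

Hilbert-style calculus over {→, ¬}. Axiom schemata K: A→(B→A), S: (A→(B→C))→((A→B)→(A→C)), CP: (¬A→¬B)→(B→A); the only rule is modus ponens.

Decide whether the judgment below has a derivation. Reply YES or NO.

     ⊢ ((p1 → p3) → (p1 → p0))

Search for a countermodel by truth-table:
  v=0000: Γ:[] Δ:[((p1 → p3) → (p1 → p0))=T] refutes=False
  v=0001: Γ:[] Δ:[((p1 → p3) → (p1 → p0))=T] refutes=False
  v=0010: Γ:[] Δ:[((p1 → p3) → (p1 → p0))=T] refutes=False
  v=0011: Γ:[] Δ:[((p1 → p3) → (p1 → p0))=T] refutes=False
  v=0100: Γ:[] Δ:[((p1 → p3) → (p1 → p0))=T] refutes=False
  v=0101: Γ:[] Δ:[((p1 → p3) → (p1 → p0))=F] refutes=True  ← countermodel

Result: NO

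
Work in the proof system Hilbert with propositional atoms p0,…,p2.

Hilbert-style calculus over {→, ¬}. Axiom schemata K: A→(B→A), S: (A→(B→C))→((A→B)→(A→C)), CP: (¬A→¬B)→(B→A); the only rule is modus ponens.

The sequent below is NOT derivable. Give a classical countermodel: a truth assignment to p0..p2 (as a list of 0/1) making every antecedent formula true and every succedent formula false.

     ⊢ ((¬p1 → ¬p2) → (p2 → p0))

Truth-table refutation:
  v=000: Γ:[] Δ:[((¬p1 → ¬p2) → (p2 → p0))=T] refutes=False
  v=001: Γ:[] Δ:[((¬p1 → ¬p2) → (p2 → p0))=T] refutes=False
  v=010: Γ:[] Δ:[((¬p1 → ¬p2) → (p2 → p0))=T] refutes=False
  v=011: Γ:[] Δ:[((¬p1 → ¬p2) → (p2 → p0))=F] refutes=True  ← countermodel

Result: [0, 1, 1]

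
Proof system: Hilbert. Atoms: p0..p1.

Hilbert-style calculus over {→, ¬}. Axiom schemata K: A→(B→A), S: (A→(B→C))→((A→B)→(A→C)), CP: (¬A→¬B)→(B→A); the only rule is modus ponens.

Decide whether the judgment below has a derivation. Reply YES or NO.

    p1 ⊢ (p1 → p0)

Enumerate valuations to refute Γ ⊢ Δ:
  v=00: Γ:[p1=F] Δ:[(p1 → p0)=T] refutes=False
  v=01: Γ:[p1=T] Δ:[(p1 → p0)=F] refutes=True  ← countermodel

Result: NO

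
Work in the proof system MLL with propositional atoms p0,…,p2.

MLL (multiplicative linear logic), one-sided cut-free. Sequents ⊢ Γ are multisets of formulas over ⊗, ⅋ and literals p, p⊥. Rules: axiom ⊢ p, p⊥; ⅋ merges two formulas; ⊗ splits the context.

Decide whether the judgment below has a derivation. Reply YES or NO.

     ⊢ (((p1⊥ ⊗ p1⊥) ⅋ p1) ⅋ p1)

Proof tree:
[⅋]  ⊢ (((p1⊥ ⊗ p1⊥) ⅋ p1) ⅋ p1)
  [⅋]  ⊢ p1, ((p1⊥ ⊗ p1⊥) ⅋ p1)
    [⊗]  ⊢ p1, p1, (p1⊥ ⊗ p1⊥)
      [Ax]  ⊢ p1, p1⊥
      [Ax]  ⊢ p1, p1⊥

Result: YES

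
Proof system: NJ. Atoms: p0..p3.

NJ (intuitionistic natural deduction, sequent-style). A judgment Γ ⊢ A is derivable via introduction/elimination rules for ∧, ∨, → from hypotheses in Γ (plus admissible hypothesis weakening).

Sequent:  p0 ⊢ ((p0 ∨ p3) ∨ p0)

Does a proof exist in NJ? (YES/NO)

Derivation trace:
[∨I₁] p0 ⊢ ((p0 ∨ p3) ∨ p0)
  [∨I₁] p0 ⊢ (p0 ∨ p3)
    [Ax] p0 ⊢ p0

Result: YES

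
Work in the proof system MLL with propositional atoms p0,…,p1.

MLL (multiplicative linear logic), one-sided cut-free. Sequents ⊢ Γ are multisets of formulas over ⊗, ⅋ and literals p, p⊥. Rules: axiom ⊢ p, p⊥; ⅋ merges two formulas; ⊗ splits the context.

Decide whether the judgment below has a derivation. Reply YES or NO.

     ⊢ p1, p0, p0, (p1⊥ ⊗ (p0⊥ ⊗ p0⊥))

Proof tree:
[⊗]  ⊢ p1, p0, p0, (p1⊥ ⊗ (p0⊥ ⊗ p0⊥))
  [Ax]  ⊢ p1, p1⊥
  [⊗]  ⊢ p0, p0, (p0⊥ ⊗ p0⊥)
    [Ax]  ⊢ p0, p0⊥
    [Ax]  ⊢ p0, p0⊥

Result: YES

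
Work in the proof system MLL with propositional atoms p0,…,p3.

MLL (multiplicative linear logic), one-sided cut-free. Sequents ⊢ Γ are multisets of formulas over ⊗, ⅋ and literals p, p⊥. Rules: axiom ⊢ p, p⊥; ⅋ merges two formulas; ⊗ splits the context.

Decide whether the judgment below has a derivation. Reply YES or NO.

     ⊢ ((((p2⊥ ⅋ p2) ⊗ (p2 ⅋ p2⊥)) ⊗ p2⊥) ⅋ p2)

Derivation (root first):
[⅋]  ⊢ ((((p2⊥ ⅋ p2) ⊗ (p2 ⅋ p2⊥)) ⊗ p2⊥) ⅋ p2)
  [⊗]  ⊢ p2, (((p2⊥ ⅋ p2) ⊗ (p2 ⅋ p2⊥)) ⊗ p2⊥)
    [⊗]  ⊢ ((p2⊥ ⅋ p2) ⊗ (p2 ⅋ p2⊥))
      [⅋]  ⊢ (p2⊥ ⅋ p2)
        [Ax]  ⊢ p2, p2⊥
      [⅋]  ⊢ (p2 ⅋ p2⊥)
        [Ax]  ⊢ p2, p2⊥
    [Ax]  ⊢ p2, p2⊥

Result: YES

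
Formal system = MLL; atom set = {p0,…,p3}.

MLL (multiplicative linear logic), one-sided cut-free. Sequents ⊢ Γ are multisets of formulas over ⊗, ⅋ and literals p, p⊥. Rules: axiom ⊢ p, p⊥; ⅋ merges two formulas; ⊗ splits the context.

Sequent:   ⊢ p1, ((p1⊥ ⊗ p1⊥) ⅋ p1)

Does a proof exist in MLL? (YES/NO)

Derivation trace:
[⅋]  ⊢ p1, ((p1⊥ ⊗ p1⊥) ⅋ p1)
  [⊗]  ⊢ p1, p1, (p1⊥ ⊗ p1⊥)
    [Ax]  ⊢ p1, p1⊥
    [Ax]  ⊢ p1, p1⊥

Result: YES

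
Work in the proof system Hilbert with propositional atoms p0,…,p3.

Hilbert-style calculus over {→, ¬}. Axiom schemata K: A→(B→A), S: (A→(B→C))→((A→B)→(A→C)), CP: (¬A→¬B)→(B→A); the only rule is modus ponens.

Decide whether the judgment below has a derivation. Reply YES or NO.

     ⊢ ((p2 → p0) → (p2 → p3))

Enumerate valuations to refute Γ ⊢ Δ:
  v=0000: Γ:[] Δ:[((p2 → p0) → (p2 → p3))=T] refutes=False
  v=0001: Γ:[] Δ:[((p2 → p0) → (p2 → p3))=T] refutes=False
  v=0010: Γ:[] Δ:[((p2 → p0) → (p2 → p3))=T] refutes=False
  v=0011: Γ:[] Δ:[((p2 → p0) → (p2 → p3))=T] refutes=False
  v=0100: Γ:[] Δ:[((p2 → p0) → (p2 → p3))=T] refutes=False
  v=0101: Γ:[] Δ:[((p2 → p0) → (p2 → p3))=T] refutes=False
  v=0110: Γ:[] Δ:[((p2 → p0) → (p2 → p3))=T] refutes=False
  v=0111: Γ:[] Δ:[((p2 → p0) → (p2 → p3))=T] refutes=False
  v=1000: Γ:[] Δ:[((p2 → p0) → (p2 → p3))=T] refutes=False
  v=1001: Γ:[] Δ:[((p2 → p0) → (p2 → p3))=T] refutes=False
  v=1010: Γ:[] Δ:[((p2 → p0) → (p2 → p3))=F] refutes=True  ← countermodel

Result: NO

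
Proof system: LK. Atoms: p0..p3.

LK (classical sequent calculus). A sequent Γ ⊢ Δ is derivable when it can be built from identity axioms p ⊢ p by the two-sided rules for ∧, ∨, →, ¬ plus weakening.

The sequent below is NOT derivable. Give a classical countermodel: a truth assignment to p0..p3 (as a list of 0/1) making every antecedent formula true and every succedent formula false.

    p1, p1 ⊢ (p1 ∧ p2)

Enumerate valuations to refute Γ ⊢ Δ:
  v=0000: Γ:[p1=F, p1=F] Δ:[(p1 ∧ p2)=F] refutes=False
  v=0001: Γ:[p1=F, p1=F] Δ:[(p1 ∧ p2)=F] refutes=False
  v=0010: Γ:[p1=F, p1=F] Δ:[(p1 ∧ p2)=F] refutes=False
  v=0011: Γ:[p1=F, p1=F] Δ:[(p1 ∧ p2)=F] refutes=False
  v=0100: Γ:[p1=T, p1=T] Δ:[(p1 ∧ p2)=F] refutes=True  ← countermodel

Result: [0, 1, 0, 0]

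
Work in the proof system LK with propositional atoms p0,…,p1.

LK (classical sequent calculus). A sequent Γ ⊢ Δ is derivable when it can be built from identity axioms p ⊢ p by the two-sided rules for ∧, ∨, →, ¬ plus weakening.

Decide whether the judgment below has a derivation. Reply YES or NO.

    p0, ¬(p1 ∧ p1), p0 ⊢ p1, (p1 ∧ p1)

Truth-table refutation:
  v=00: Γ:[p0=F, ¬(p1 ∧ p1)=T, p0=F] Δ:[p1=F, (p1 ∧ p1)=F] refutes=False
  v=01: Γ:[p0=F, ¬(p1 ∧ p1)=F, p0=F] Δ:[p1=T, (p1 ∧ p1)=T] refutes=False
  v=10: Γ:[p0=T, ¬(p1 ∧ p1)=T, p0=T] Δ:[p1=F, (p1 ∧ p1)=F] refutes=True  ← countermodel

Result: NO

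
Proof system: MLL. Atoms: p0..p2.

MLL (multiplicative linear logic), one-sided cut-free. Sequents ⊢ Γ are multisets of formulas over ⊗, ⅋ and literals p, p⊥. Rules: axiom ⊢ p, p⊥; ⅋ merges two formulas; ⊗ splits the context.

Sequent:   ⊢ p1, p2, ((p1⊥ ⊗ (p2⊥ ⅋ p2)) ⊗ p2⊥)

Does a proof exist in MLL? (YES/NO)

Proof tree:
[⊗]  ⊢ p1, p2, ((p1⊥ ⊗ (p2⊥ ⅋ p2)) ⊗ p2⊥)
  [⊗]  ⊢ p1, (p1⊥ ⊗ (p2⊥ ⅋ p2))
    [Ax]  ⊢ p1, p1⊥
    [⅋]  ⊢ (p2⊥ ⅋ p2)
      [Ax]  ⊢ p2, p2⊥
  [Ax]  ⊢ p2, p2⊥

Result: YES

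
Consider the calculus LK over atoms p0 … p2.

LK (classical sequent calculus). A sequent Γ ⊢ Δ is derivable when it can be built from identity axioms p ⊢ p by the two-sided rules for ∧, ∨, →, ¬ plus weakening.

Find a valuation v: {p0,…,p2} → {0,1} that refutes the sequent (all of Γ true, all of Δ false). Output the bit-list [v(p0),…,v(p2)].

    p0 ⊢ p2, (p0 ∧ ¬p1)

Enumerate valuations to refute Γ ⊢ Δ:
  v=000: Γ:[p0=F] Δ:[p2=F, (p0 ∧ ¬p1)=F] refutes=False
  v=001: Γ:[p0=F] Δ:[p2=T, (p0 ∧ ¬p1)=F] refutes=False
  v=010: Γ:[p0=F] Δ:[p2=F, (p0 ∧ ¬p1)=F] refutes=False
  v=011: Γ:[p0=F] Δ:[p2=T, (p0 ∧ ¬p1)=F] refutes=False
  v=100: Γ:[p0=T] Δ:[p2=F, (p0 ∧ ¬p1)=T] refutes=False
  v=101: Γ:[p0=T] Δ:[p2=T, (p0 ∧ ¬p1)=T] refutes=False
  v=110: Γ:[p0=T] Δ:[p2=F, (p0 ∧ ¬p1)=F] refutes=True  ← countermodel

Result: [1, 1, 0]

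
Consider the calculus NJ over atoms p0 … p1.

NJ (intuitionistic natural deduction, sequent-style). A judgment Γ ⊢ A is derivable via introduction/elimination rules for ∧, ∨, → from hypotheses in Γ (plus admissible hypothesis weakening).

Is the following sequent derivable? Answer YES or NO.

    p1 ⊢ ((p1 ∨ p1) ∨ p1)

Proof tree:
[∨I₁] p1 ⊢ ((p1 ∨ p1) ∨ p1)
  [∨I₂] p1 ⊢ (p1 ∨ p1)
    [Ax] p1 ⊢ p1

Result: YES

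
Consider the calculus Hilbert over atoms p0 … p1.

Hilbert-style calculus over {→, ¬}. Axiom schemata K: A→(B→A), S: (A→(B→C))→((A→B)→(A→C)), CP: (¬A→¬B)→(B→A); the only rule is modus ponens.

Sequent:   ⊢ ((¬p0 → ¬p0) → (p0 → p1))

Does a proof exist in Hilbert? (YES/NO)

Truth-table refutation:
  v=00: Γ:[] Δ:[((¬p0 → ¬p0) → (p0 → p1))=T] refutes=False
  v=01: Γ:[] Δ:[((¬p0 → ¬p0) → (p0 → p1))=T] refutes=False
  v=10: Γ:[] Δ:[((¬p0 → ¬p0) → (p0 → p1))=F] refutes=True  ← countermodel

Result: NO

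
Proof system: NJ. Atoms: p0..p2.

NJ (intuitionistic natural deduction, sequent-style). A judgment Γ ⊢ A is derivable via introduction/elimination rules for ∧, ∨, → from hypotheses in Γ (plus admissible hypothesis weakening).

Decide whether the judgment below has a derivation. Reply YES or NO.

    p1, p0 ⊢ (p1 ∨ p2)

Derivation trace:
[∨I₁] p1, p0 ⊢ (p1 ∨ p2)
  [Wk] p1, p0 ⊢ p1
    [Ax] p1 ⊢ p1

Result: YES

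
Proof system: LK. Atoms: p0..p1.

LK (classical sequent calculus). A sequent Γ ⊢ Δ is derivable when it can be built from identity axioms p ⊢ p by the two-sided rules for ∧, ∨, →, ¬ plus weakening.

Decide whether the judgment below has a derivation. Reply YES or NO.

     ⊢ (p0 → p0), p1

Derivation (root first):
[WR]  ⊢ (p0 → p0), p1
  [→R]  ⊢ (p0 → p0)
    [Ax] p0 ⊢ p0

Result: YES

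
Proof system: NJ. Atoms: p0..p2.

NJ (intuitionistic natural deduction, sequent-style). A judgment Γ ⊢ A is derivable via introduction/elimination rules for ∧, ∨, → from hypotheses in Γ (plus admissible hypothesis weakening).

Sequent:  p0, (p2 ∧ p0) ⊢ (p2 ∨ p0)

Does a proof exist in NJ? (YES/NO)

Derivation trace:
[Wk] p0, (p2 ∧ p0) ⊢ (p2 ∨ p0)
  [∨I₂] p0 ⊢ (p2 ∨ p0)
    [Ax] p0 ⊢ p0

Result: YES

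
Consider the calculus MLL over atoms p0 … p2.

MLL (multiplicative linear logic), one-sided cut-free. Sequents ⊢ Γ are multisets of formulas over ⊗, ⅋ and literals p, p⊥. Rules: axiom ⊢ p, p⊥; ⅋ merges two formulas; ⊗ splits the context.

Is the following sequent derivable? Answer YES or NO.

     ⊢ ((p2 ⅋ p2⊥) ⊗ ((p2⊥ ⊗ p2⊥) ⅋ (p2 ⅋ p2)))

Derivation (root first):
[⊗]  ⊢ ((p2 ⅋ p2⊥) ⊗ ((p2⊥ ⊗ p2⊥) ⅋ (p2 ⅋ p2)))
  [⅋]  ⊢ (p2 ⅋ p2⊥)
    [Ax]  ⊢ p2, p2⊥
  [⅋]  ⊢ ((p2⊥ ⊗ p2⊥) ⅋ (p2 ⅋ p2))
    [⅋]  ⊢ (p2⊥ ⊗ p2⊥), (p2 ⅋ p2)
      [⊗]  ⊢ p2, p2, (p2⊥ ⊗ p2⊥)
        [Ax]  ⊢ p2, p2⊥
        [Ax]  ⊢ p2, p2⊥

Result: YES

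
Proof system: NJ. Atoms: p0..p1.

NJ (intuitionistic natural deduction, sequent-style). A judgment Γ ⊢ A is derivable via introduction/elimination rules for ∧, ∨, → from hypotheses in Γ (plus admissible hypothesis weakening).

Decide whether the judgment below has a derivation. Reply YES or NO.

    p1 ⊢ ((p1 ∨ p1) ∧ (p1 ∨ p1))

Proof tree:
[∧I] p1 ⊢ ((p1 ∨ p1) ∧ (p1 ∨ p1))
  [∨I₁] p1 ⊢ (p1 ∨ p1)
    [Ax] p1 ⊢ p1
  [∨I₁] p1 ⊢ (p1 ∨ p1)
    [Ax] p1 ⊢ p1

Result: YES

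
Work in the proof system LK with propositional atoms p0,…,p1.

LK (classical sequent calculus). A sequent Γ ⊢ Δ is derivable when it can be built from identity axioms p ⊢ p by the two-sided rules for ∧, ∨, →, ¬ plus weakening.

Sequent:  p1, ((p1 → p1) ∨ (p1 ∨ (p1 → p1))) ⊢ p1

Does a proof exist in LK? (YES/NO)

Derivation trace:
[∨L] p1, ((p1 → p1) ∨ (p1 ∨ (p1 → p1))) ⊢ p1
  [→L] p1, (p1 → p1) ⊢ p1
    [Ax] p1 ⊢ p1
    [Ax] p1 ⊢ p1
  [∨L] p1, (p1 ∨ (p1 → p1)) ⊢ p1
    [Ax] p1 ⊢ p1
    [→L] p1, (p1 → p1) ⊢ p1
      [Ax] p1 ⊢ p1
      [Ax] p1 ⊢ p1

Result: YES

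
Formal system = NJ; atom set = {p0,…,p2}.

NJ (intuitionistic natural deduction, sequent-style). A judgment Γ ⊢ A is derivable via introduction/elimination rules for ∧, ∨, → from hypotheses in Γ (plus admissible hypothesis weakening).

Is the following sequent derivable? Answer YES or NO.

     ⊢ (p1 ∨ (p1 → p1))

Proof tree:
[∨I₂]  ⊢ (p1 ∨ (p1 → p1))
  [→I]  ⊢ (p1 → p1)
    [Ax] p1 ⊢ p1

Result: YES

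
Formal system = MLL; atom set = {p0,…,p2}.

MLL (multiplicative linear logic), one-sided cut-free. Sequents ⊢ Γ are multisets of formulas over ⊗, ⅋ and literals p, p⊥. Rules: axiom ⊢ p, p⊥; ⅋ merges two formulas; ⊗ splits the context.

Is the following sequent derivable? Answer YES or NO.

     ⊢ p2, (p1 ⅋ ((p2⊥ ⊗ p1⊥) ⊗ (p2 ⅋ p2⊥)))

Derivation (root first):
[⅋]  ⊢ p2, (p1 ⅋ ((p2⊥ ⊗ p1⊥) ⊗ (p2 ⅋ p2⊥)))
  [⊗]  ⊢ p2, p1, ((p2⊥ ⊗ p1⊥) ⊗ (p2 ⅋ p2⊥))
    [⊗]  ⊢ p2, p1, (p2⊥ ⊗ p1⊥)
      [Ax]  ⊢ p2, p2⊥
      [Ax]  ⊢ p1, p1⊥
    [⅋]  ⊢ (p2 ⅋ p2⊥)
      [Ax]  ⊢ p2, p2⊥

Result: YES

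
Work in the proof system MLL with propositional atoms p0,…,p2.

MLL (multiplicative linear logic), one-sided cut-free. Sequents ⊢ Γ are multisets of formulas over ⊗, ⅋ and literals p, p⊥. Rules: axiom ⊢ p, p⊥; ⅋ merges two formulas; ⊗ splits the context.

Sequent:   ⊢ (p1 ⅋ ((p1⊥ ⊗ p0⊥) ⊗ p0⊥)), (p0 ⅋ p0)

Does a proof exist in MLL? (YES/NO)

Derivation (root first):
[⅋]  ⊢ (p1 ⅋ ((p1⊥ ⊗ p0⊥) ⊗ p0⊥)), (p0 ⅋ p0)
  [⅋]  ⊢ p0, p0, (p1 ⅋ ((p1⊥ ⊗ p0⊥) ⊗ p0⊥))
    [⊗]  ⊢ p1, p0, p0, ((p1⊥ ⊗ p0⊥) ⊗ p0⊥)
      [⊗]  ⊢ p1, p0, (p1⊥ ⊗ p0⊥)
        [Ax]  ⊢ p1, p1⊥
        [Ax]  ⊢ p0, p0⊥
      [Ax]  ⊢ p0, p0⊥

Result: YES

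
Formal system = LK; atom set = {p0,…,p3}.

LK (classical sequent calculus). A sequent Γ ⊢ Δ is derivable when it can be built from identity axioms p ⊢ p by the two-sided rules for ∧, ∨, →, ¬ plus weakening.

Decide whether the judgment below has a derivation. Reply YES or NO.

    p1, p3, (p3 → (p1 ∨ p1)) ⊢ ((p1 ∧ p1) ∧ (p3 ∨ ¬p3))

Derivation trace:
[→L] p1, p3, (p3 → (p1 ∨ p1)) ⊢ ((p1 ∧ p1) ∧ (p3 ∨ ¬p3))
  [Ax] p3 ⊢ p3
  [∧R] p1, (p1 ∨ p1) ⊢ ((p1 ∧ p1) ∧ (p3 ∨ ¬p3))
    [∧R] p1, (p1 ∨ p1) ⊢ (p1 ∧ p1)
      [Ax] p1 ⊢ p1
      [∨L] (p1 ∨ p1) ⊢ p1
        [Ax] p1 ⊢ p1
        [Ax] p1 ⊢ p1
    [∨R]  ⊢ (p3 ∨ ¬p3)
      [¬R]  ⊢ p3, ¬p3
        [Ax] p3 ⊢ p3

Result: YES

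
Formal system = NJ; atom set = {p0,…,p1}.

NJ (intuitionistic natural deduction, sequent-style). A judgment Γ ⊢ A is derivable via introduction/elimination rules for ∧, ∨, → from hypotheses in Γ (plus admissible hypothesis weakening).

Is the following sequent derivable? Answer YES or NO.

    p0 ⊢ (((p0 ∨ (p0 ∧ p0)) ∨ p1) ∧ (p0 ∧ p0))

Derivation (root first):
[∧I] p0 ⊢ (((p0 ∨ (p0 ∧ p0)) ∨ p1) ∧ (p0 ∧ p0))
  [∨I₁] p0 ⊢ ((p0 ∨ (p0 ∧ p0)) ∨ p1)
    [∨I₂] p0 ⊢ (p0 ∨ (p0 ∧ p0))
      [∧I] p0 ⊢ (p0 ∧ p0)
        [Ax] p0 ⊢ p0
        [Ax] p0 ⊢ p0
  [∧I] p0 ⊢ (p0 ∧ p0)
    [Ax] p0 ⊢ p0
    [Ax] p0 ⊢ p0

Result: YES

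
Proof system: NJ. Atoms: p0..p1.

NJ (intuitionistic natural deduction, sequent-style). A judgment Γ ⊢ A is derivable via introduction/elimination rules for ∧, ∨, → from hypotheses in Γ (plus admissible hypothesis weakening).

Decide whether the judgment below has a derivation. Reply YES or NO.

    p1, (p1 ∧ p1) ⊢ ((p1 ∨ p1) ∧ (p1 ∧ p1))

Derivation (root first):
[∧I] p1, (p1 ∧ p1) ⊢ ((p1 ∨ p1) ∧ (p1 ∧ p1))
  [∨I₁] p1, (p1 ∧ p1) ⊢ (p1 ∨ p1)
    [Wk] p1, (p1 ∧ p1) ⊢ p1
      [Ax] p1 ⊢ p1
  [∧I] p1 ⊢ (p1 ∧ p1)
    [Ax] p1 ⊢ p1
    [Ax] p1 ⊢ p1

Result: YES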